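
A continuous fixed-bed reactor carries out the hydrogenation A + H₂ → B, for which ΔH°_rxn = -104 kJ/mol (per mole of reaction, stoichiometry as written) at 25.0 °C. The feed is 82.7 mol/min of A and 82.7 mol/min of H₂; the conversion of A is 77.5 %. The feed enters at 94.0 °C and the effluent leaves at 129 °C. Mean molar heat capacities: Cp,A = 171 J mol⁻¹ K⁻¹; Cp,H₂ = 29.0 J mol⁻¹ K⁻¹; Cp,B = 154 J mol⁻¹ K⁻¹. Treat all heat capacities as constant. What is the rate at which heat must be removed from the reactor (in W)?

Extent of reaction ξ = 0.775 × 82.7 = 64.093 mol/min
Reaction term: ξ·ΔH°_rxn = 64.093 × -104 = -6665.6 kJ/min
Sensible, feed 94.0→25 °C: -1141.3 kJ/min
Outlet flows (mol/min): A 18.608, H₂ 18.608, B 64.093
Sensible, products 25→129 °C: 1413.5 kJ/min
Q = ΔH = -6393.3 kJ/min = -106.56 kW
Heat removed = 106560 W

Q_out = 107000 W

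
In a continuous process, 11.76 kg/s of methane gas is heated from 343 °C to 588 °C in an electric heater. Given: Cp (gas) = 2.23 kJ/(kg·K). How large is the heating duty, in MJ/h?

Q = 23100 MJ/h

Q = ṁ·Cp·ΔT = 11.76 × 2.23 × (588 − 343) = 6425.1 kJ/s
Heating duty = 23130 MJ/h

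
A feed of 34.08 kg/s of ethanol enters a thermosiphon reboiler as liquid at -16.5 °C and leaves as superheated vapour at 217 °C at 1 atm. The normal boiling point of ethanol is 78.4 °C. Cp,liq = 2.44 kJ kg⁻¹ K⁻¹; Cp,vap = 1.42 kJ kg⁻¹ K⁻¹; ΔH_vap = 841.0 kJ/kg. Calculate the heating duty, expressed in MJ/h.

liquid -16.5→78.4 °C: 231.56 kJ/kg
vaporisation at 78.4 °C: 841 kJ/kg
vapour 78.4→217 °C: 196.81 kJ/kg
Δh = 231.56 + 841 + 196.81 = 1269.4 kJ/kg
Q = ṁ·Δh = 34.08 kg/s × 1269.4 kJ/kg = 43260 kJ/s
|Q| = 43260 kW = 155740 MJ/h

Q = 156000 MJ/h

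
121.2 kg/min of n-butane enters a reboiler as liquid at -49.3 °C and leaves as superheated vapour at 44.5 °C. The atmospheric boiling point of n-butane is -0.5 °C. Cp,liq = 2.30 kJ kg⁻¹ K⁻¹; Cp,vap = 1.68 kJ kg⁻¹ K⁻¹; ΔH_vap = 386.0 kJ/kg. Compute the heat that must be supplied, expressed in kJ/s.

Q = 1160 kJ/s

liquid -49.3→-0.5 °C: 112.24 kJ/kg
vaporisation at -0.5 °C: 386 kJ/kg
vapour -0.5→44.5 °C: 75.6 kJ/kg
Δh = 112.24 + 386 + 75.6 = 573.84 kJ/kg
Q = ṁ·Δh = 121.2 kg/min × 573.84 kJ/kg = 69549 kJ/min
|Q| = 1159.2 kW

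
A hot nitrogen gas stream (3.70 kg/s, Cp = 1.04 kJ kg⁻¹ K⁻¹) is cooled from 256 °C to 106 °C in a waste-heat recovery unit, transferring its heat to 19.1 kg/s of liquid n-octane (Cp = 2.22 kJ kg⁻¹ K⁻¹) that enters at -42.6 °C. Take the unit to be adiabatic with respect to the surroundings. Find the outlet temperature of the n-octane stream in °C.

Heat released by hot stream: Q = 3.70 × 1.04 × (256 − 106) = 577.2 kJ/s
Energy balance on cold side (adiabatic exchanger): Q = ṁ_c·Cp_c·(T_c,out − T_c,in)
T_c,out = -42.6 + 577.2/(19.1 × 2.22) = -28.987 °C

T_c,out = -29.0 °C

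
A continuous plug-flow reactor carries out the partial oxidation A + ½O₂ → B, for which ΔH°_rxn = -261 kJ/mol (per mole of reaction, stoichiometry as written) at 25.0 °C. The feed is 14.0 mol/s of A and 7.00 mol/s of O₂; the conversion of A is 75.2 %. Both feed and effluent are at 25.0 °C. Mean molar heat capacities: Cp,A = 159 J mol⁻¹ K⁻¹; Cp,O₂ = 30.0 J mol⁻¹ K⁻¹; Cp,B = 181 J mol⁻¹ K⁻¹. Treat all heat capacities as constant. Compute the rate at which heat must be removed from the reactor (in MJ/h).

Q_out = 9890 MJ/h

Extent of reaction ξ = 0.752 × 14.0 = 10.528 mol/s
Reaction term: ξ·ΔH°_rxn = 10.528 × -261 = -2747.8 kJ/s
Q = ΔH = -2747.8 kJ/s = -2747.8 kW
Heat removed = 9892.1 MJ/h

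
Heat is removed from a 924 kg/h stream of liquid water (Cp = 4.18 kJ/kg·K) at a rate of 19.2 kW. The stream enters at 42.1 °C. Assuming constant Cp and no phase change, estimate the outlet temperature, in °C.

T_out = 24.2 °C

Q = 19.2 kW = 69120 kJ/h
ΔT = Q/(ṁ·Cp) = 69120/(924×4.18) = 17.896 K
T_out = 42.1 − 17.896 = 24.204 °C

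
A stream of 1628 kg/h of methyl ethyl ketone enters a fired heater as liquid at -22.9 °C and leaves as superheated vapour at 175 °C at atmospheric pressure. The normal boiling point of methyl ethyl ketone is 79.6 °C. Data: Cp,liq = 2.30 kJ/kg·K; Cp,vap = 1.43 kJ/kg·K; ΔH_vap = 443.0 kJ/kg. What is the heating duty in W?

liquid -22.9→79.6 °C: 235.75 kJ/kg
vaporisation at 79.6 °C: 443 kJ/kg
vapour 79.6→175 °C: 136.42 kJ/kg
Δh = 235.75 + 443 + 136.42 = 815.17 kJ/kg
Q = ṁ·Δh = 1628 kg/h × 815.17 kJ/kg = 1.3271e+06 kJ/h
|Q| = 368.64 kW = 368640 W

Q = 369000 W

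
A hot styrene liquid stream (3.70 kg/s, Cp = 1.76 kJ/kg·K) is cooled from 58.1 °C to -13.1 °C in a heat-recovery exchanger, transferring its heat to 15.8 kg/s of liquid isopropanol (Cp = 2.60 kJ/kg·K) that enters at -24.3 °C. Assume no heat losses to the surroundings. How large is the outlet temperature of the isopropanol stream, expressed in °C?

T_c,out = -13.0 °C

Heat released by hot stream: Q = 3.70 × 1.76 × (58.1 − -13.1) = 463.65 kJ/s
Energy balance on cold side (adiabatic exchanger): Q = ṁ_c·Cp_c·(T_c,out − T_c,in)
T_c,out = -24.3 + 463.65/(15.8 × 2.60) = -13.013 °C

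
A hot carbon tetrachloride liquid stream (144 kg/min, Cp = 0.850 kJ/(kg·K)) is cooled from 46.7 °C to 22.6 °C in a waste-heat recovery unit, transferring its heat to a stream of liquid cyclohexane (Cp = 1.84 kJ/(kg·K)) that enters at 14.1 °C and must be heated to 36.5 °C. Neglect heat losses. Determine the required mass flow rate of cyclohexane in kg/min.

ṁ_c = 71.6 kg/min

Heat released by hot stream: Q = 144 × 0.850 × (46.7 − 22.6) = 2949.8 kJ/min
Energy balance on cold side (adiabatic exchanger): Q = ṁ_c·Cp_c·(T_c,out − T_c,in)
ṁ_c = 2949.8 / [1.84 × (36.5 − 14.1)] = 71.57 kg/min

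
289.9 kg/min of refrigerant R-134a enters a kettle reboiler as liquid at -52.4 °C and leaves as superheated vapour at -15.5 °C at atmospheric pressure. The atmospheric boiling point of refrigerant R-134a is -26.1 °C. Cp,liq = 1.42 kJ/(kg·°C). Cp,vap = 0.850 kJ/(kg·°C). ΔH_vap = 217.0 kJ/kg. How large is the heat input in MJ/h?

Q = 4580 MJ/h

liquid -52.4→-26.1 °C: 37.346 kJ/kg
vaporisation at -26.1 °C: 217 kJ/kg
vapour -26.1→-15.5 °C: 9.01 kJ/kg
Δh = 37.346 + 217 + 9.01 = 263.36 kJ/kg
Q = ṁ·Δh = 289.9 kg/min × 263.36 kJ/kg = 76347 kJ/min
|Q| = 1272.4 kW = 4580.8 MJ/h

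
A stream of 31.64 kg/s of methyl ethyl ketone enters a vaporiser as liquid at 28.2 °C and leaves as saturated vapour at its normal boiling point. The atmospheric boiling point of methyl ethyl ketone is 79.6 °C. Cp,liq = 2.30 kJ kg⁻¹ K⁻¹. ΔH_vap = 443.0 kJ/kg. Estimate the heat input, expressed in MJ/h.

liquid 28.2→79.6 °C: 118.22 kJ/kg
vaporisation at 79.6 °C: 443 kJ/kg
Δh = 118.22 + 443 = 561.22 kJ/kg
Q = ṁ·Δh = 31.64 kg/s × 561.22 kJ/kg = 17757 kJ/s
|Q| = 17757 kW = 63925 MJ/h

Q = 63900 MJ/h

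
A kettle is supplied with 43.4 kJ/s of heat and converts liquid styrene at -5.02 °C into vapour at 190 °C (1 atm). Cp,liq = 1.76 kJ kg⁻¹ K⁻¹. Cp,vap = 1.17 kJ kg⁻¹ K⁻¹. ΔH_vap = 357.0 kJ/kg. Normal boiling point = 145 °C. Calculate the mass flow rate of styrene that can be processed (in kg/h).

ṁ = 232 kg/h

Δh = 1.76×(145−-5.02) + 357.0 + 1.17×(190−145) = 673.69 kJ/kg
Q = 43.4 kJ/s = 43.4 kJ/s = 156240 kJ/h
ṁ = Q/Δh = 156240 / 673.69 = 231.92 kg/h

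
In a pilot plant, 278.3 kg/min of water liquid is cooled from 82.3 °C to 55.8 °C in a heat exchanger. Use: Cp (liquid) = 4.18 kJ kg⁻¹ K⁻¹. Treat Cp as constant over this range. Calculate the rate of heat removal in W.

Q = ṁ·Cp·ΔT = 278.3 × 4.18 × (55.8 − 82.3) = -30827 kJ/min
Converting: 30827 / 60 s = 513.79 kW
Cooling duty = 513790 W

Q_c = 514000 W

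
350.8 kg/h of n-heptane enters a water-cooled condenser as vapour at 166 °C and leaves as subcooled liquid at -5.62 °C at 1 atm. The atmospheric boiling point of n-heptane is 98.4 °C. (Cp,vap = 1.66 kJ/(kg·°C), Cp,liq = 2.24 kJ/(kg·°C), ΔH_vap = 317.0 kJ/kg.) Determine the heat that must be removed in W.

Q_c = 64500 W

vapour 166→98.4 °C: -112.22 kJ/kg
condensation at 98.4 °C: -317 kJ/kg
liquid 98.4→-5.62 °C: -233 kJ/kg
Δh = -112.22 + -317 + -233 = -662.22 kJ/kg
Q = ṁ·Δh = 350.8 kg/h × -662.22 kJ/kg = -232310 kJ/h
|Q| = 64.53 kW = 64530 W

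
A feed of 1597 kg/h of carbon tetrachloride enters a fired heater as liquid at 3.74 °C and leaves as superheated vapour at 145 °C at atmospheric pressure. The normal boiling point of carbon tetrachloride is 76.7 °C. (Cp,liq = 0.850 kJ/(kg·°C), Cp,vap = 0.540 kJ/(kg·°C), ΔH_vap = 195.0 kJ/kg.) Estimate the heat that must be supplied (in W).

liquid 3.74→76.7 °C: 62.016 kJ/kg
vaporisation at 76.7 °C: 195 kJ/kg
vapour 76.7→145 °C: 36.882 kJ/kg
Δh = 62.016 + 195 + 36.882 = 293.9 kJ/kg
Q = ṁ·Δh = 1597 kg/h × 293.9 kJ/kg = 469360 kJ/h
|Q| = 130.38 kW = 130380 W

Q = 130000 W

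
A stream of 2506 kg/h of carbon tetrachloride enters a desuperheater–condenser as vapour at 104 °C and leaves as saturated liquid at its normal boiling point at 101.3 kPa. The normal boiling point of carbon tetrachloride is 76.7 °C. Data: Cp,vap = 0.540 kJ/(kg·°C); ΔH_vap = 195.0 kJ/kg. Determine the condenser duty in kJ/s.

vapour 104→76.7 °C: -14.742 kJ/kg
condensation at 76.7 °C: -195 kJ/kg
Δh = -14.742 + -195 = -209.74 kJ/kg
Q = ṁ·Δh = 2506 kg/h × -209.74 kJ/kg = -525610 kJ/h
|Q| = 146 kW

Q_c = 146 kJ/s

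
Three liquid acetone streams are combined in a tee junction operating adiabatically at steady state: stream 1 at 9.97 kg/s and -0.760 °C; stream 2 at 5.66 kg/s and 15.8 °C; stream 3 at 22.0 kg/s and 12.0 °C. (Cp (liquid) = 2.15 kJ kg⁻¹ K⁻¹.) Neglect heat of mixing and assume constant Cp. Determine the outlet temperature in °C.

T_out = 9.19 °C

Adiabatic, steady state ⇒ Σ ṁᵢCp,ᵢ(T_out − Tᵢ) = 0
Σ ṁᵢCp,ᵢTᵢ = 9.97×2.15×-0.760 + 5.66×2.15×15.8 + 22.0×2.15×12.0 = 743.58
Σ ṁᵢCp,ᵢ = 9.97×2.15 + 5.66×2.15 + 22.0×2.15 = 80.904
T_out = 743.58 / 80.904 = 9.1908 °C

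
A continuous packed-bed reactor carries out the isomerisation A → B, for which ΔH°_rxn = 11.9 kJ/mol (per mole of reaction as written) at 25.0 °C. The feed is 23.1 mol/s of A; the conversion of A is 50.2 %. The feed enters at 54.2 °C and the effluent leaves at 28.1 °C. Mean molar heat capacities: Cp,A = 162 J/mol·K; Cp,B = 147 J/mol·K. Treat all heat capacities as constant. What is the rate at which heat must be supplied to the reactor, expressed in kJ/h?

Q_in = 143000 kJ/h

Extent of reaction ξ = 0.502 × 23.1 = 11.596 mol/s
Reaction term: ξ·ΔH°_rxn = 11.596 × 11.9 = 137.99 kJ/s
Sensible, feed 54.2→25 °C: -109.27 kJ/s
Outlet flows (mol/s): A 11.504, B 11.596
Sensible, products 25→28.1 °C: 11.062 kJ/s
Q = ΔH = 39.784 kJ/s = 39.784 kW
Heat supplied = 143220 kJ/h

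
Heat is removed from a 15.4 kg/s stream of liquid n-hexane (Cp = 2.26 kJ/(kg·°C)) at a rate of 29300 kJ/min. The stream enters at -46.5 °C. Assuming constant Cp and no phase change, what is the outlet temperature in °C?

T_out = -60.5 °C

Q = 29300 kJ/min = 488.33 kJ/s
ΔT = Q/(ṁ·Cp) = 488.33/(15.4×2.26) = 14.031 K
T_out = -46.5 − 14.031 = -60.531 °C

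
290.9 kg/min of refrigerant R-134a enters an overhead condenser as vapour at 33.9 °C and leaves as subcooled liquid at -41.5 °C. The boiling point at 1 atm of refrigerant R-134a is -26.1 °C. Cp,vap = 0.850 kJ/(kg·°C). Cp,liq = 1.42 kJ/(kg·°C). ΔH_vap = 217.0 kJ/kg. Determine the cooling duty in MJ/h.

Q_c = 5060 MJ/h

vapour 33.9→-26.1 °C: -51 kJ/kg
condensation at -26.1 °C: -217 kJ/kg
liquid -26.1→-41.5 °C: -21.868 kJ/kg
Δh = -51 + -217 + -21.868 = -289.87 kJ/kg
Q = ṁ·Δh = 290.9 kg/min × -289.87 kJ/kg = -84323 kJ/min
|Q| = 1405.4 kW = 5059.4 MJ/h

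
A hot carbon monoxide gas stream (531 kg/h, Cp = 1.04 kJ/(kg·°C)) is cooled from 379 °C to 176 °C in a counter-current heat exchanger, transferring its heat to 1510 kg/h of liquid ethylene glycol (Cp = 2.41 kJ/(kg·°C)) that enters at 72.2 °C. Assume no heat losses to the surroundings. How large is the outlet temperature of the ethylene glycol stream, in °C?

Heat released by hot stream: Q = 531 × 1.04 × (379 − 176) = 112100 kJ/h
Energy balance on cold side (adiabatic exchanger): Q = ṁ_c·Cp_c·(T_c,out − T_c,in)
T_c,out = 72.2 + 112100/(1510 × 2.41) = 103.01 °C

T_c,out = 103 °C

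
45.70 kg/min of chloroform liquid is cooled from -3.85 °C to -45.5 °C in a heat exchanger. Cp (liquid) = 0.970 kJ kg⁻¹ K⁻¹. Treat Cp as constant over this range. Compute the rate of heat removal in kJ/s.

Q = ṁ·Cp·ΔT = 45.70 × 0.970 × (-45.5 − -3.85) = -1846.3 kJ/min
Converting: 1846.3 / 60 s = 30.772 kW

Q_c = 30.8 kJ/s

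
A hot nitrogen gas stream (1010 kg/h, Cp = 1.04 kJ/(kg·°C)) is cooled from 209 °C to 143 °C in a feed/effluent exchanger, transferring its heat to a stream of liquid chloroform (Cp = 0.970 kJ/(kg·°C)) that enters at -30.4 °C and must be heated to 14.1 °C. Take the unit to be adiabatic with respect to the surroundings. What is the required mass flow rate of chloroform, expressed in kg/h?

Heat released by hot stream: Q = 1010 × 1.04 × (209 − 143) = 69326 kJ/h
Energy balance on cold side (adiabatic exchanger): Q = ṁ_c·Cp_c·(T_c,out − T_c,in)
ṁ_c = 69326 / [0.970 × (14.1 − -30.4)] = 1606.1 kg/h

ṁ_c = 1610 kg/h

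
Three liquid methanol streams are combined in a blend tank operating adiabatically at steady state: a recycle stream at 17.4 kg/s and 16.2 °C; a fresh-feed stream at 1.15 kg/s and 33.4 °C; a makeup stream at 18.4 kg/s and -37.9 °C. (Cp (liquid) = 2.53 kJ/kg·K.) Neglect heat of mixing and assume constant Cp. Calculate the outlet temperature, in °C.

Adiabatic, steady state ⇒ Σ ṁᵢCp,ᵢ(T_out − Tᵢ) = 0
T_out = Σ ṁᵢCp,ᵢTᵢ / Σ ṁᵢCp,ᵢ
      = -953.99 / 93.483 = -10.205 °C

T_out = -10.2 °C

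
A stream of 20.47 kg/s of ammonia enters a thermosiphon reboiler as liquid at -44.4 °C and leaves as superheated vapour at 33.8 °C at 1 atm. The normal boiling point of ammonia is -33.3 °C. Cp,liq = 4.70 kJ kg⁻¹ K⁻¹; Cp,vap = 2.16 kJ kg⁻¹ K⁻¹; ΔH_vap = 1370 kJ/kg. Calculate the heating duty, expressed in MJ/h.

Q = 115000 MJ/h

liquid -44.4→-33.3 °C: 52.17 kJ/kg
vaporisation at -33.3 °C: 1370 kJ/kg
vapour -33.3→33.8 °C: 144.94 kJ/kg
Δh = 52.17 + 1370 + 144.94 = 1567.1 kJ/kg
Q = ṁ·Δh = 20.47 kg/s × 1567.1 kJ/kg = 32079 kJ/s
|Q| = 32079 kW = 115480 MJ/h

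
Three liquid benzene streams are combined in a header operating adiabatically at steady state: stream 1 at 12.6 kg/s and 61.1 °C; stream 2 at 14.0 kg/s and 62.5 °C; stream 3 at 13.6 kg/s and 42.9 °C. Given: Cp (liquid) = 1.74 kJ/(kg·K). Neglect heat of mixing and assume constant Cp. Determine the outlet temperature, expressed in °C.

T_out = 55.4 °C

Energy balance with Q = 0: Σ ṁᵢCp,ᵢ(T_out − Tᵢ) = 0
Σ ṁᵢCp,ᵢTᵢ = 12.6×1.74×61.1 + 14.0×1.74×62.5 + 13.6×1.74×42.9 = 3877.2
Σ ṁᵢCp,ᵢ = 12.6×1.74 + 14.0×1.74 + 13.6×1.74 = 69.948
T_out = 3877.2 / 69.948 = 55.43 °C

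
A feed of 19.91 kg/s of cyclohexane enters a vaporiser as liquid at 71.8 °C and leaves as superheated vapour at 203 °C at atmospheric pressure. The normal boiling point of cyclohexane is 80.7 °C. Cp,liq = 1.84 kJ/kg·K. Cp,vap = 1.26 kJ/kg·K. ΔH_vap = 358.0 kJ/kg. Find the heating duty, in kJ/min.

liquid 71.8→80.7 °C: 16.376 kJ/kg
vaporisation at 80.7 °C: 358 kJ/kg
vapour 80.7→203 °C: 154.1 kJ/kg
Δh = 16.376 + 358 + 154.1 = 528.47 kJ/kg
Q = ṁ·Δh = 19.91 kg/s × 528.47 kJ/kg = 10522 kJ/s
|Q| = 10522 kW = 631320 kJ/min

Q = 631000 kJ/min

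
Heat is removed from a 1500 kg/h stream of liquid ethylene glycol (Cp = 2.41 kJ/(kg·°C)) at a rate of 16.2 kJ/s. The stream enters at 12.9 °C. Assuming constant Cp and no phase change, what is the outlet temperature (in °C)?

T_out = -3.23 °C

Q = 16.2 kJ/s = 58320 kJ/h
ΔT = Q/(ṁ·Cp) = 58320/(1500×2.41) = 16.133 K
T_out = 12.9 − 16.133 = -3.2328 °C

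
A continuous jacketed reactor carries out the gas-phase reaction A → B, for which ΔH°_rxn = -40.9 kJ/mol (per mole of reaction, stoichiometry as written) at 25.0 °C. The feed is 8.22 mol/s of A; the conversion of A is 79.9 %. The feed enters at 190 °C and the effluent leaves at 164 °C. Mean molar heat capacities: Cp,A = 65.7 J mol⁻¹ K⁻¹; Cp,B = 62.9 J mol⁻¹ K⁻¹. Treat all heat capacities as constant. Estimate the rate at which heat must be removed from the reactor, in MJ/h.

Q_out = 1030 MJ/h

Extent of reaction ξ = 0.799 × 8.22 = 6.5678 mol/s
Reaction term: ξ·ΔH°_rxn = 6.5678 × -40.9 = -268.62 kJ/s
Sensible, feed 190→25 °C: -89.109 kJ/s
Outlet flows (mol/s): A 1.6522, B 6.5678
Sensible, products 25→164 °C: 72.511 kJ/s
Q = ΔH = -285.22 kJ/s = -285.22 kW
Heat removed = 1026.8 MJ/h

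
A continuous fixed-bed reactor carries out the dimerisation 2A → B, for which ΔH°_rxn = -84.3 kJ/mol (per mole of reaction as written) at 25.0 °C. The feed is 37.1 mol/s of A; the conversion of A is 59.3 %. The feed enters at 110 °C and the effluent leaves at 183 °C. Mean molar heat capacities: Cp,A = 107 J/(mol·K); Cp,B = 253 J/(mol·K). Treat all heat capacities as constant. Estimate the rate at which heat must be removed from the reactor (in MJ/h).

Extent of reaction ξ = 0.593 × 37.1 / 2 = 11 mol/s
Reaction term: ξ·ΔH°_rxn = 11 × -84.3 = -927.31 kJ/s
Sensible, feed 110→25 °C: -337.42 kJ/s
Outlet flows (mol/s): A 15.1, B 11
Sensible, products 25→183 °C: 695 kJ/s
Q = ΔH = -569.74 kJ/s = -569.74 kW
Heat removed = 2051.1 MJ/h

Q_out = 2050 MJ/h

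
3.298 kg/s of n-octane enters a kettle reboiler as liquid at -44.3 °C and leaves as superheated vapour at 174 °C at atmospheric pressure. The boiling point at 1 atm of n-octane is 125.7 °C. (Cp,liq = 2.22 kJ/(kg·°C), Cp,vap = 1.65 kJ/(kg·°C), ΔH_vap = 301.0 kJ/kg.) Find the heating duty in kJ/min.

liquid -44.3→125.7 °C: 377.4 kJ/kg
vaporisation at 125.7 °C: 301 kJ/kg
vapour 125.7→174 °C: 79.695 kJ/kg
Δh = 377.4 + 301 + 79.695 = 758.1 kJ/kg
Q = ṁ·Δh = 3.298 kg/s × 758.1 kJ/kg = 2500.2 kJ/s
|Q| = 2500.2 kW = 150010 kJ/min

Q = 150000 kJ/min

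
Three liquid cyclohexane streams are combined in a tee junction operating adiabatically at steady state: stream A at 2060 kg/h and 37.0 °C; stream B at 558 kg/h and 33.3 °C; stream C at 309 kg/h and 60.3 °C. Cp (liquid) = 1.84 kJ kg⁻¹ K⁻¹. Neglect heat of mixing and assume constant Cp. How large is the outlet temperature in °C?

T_out = 38.8 °C

Energy balance with Q = 0: Σ ṁᵢCp,ᵢ(T_out − Tᵢ) = 0
T_out = Σ ṁᵢCp,ᵢTᵢ / Σ ṁᵢCp,ᵢ
      = 208720 / 5385.7 = 38.754 °C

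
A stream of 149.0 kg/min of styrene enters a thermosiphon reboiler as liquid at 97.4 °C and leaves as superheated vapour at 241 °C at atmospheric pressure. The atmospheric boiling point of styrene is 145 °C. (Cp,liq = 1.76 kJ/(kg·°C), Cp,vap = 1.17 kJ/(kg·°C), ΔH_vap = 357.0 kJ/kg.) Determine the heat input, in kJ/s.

liquid 97.4→145 °C: 83.776 kJ/kg
vaporisation at 145 °C: 357 kJ/kg
vapour 145→241 °C: 112.32 kJ/kg
Δh = 83.776 + 357 + 112.32 = 553.1 kJ/kg
Q = ṁ·Δh = 149.0 kg/min × 553.1 kJ/kg = 82411 kJ/min
|Q| = 1373.5 kW

Q = 1370 kJ/s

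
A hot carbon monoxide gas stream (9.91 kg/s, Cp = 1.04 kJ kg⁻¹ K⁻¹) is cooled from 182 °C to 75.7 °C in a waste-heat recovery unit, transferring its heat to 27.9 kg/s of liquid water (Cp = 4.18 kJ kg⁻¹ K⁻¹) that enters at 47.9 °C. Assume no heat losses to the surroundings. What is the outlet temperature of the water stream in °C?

Heat released by hot stream: Q = 9.91 × 1.04 × (182 − 75.7) = 1095.6 kJ/s
Energy balance on cold side (adiabatic exchanger): Q = ṁ_c·Cp_c·(T_c,out − T_c,in)
T_c,out = 47.9 + 1095.6/(27.9 × 4.18) = 57.294 °C

T_c,out = 57.3 °C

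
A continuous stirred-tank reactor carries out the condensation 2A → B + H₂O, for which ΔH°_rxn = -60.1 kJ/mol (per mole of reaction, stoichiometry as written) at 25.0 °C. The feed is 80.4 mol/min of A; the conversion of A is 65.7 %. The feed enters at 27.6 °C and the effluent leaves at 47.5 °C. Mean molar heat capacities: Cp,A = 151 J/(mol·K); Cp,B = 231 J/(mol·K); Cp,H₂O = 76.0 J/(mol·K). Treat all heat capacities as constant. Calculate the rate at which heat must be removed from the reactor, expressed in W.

Extent of reaction ξ = 0.657 × 80.4 / 2 = 26.411 mol/min
Reaction term: ξ·ΔH°_rxn = 26.411 × -60.1 = -1587.3 kJ/min
Sensible, feed 27.6→25 °C: -31.565 kJ/min
Outlet flows (mol/min): A 27.577, B 26.411, H₂O 26.411
Sensible, products 25→47.5 °C: 276.13 kJ/min
Q = ΔH = -1342.8 kJ/min = -22.379 kW
Heat removed = 22379 W

Q_out = 22400 W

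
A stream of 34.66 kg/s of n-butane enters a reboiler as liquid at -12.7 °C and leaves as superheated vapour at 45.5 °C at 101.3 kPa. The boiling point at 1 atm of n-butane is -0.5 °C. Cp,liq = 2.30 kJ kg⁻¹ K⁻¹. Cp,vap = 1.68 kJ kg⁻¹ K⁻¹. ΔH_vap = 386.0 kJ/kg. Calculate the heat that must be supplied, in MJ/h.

liquid -12.7→-0.5 °C: 28.06 kJ/kg
vaporisation at -0.5 °C: 386 kJ/kg
vapour -0.5→45.5 °C: 77.28 kJ/kg
Δh = 28.06 + 386 + 77.28 = 491.34 kJ/kg
Q = ṁ·Δh = 34.66 kg/s × 491.34 kJ/kg = 17030 kJ/s
|Q| = 17030 kW = 61307 MJ/h

Q = 61300 MJ/h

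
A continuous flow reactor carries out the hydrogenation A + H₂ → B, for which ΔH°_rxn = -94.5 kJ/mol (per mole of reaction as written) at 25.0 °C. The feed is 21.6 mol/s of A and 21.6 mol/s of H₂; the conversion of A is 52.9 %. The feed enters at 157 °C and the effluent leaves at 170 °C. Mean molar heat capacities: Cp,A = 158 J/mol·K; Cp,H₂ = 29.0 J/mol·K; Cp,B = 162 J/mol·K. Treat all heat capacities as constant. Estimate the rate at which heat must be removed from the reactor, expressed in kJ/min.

Q_out = 64100 kJ/min

Extent of reaction ξ = 0.529 × 21.6 = 11.426 mol/s
Reaction term: ξ·ΔH°_rxn = 11.426 × -94.5 = -1079.8 kJ/s
Sensible, feed 157→25 °C: -533.17 kJ/s
Outlet flows (mol/s): A 10.174, H₂ 10.174, B 11.426
Sensible, products 25→170 °C: 544.26 kJ/s
Q = ΔH = -1068.7 kJ/s = -1068.7 kW
Heat removed = 64122 kJ/min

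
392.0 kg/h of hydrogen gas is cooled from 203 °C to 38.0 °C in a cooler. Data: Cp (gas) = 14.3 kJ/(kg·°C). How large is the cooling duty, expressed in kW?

Q = ṁ·Cp·ΔT = 392.0 × 14.3 × (38.0 − 203) = -924920 kJ/h
Converting: 924920 / 3600 s = 256.92 kW

Q_c = 257 kW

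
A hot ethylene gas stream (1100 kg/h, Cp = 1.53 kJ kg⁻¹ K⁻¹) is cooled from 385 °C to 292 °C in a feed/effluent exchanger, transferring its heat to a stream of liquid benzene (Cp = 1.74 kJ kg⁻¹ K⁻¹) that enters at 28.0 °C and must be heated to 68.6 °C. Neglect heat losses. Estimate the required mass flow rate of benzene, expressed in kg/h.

Heat released by hot stream: Q = 1100 × 1.53 × (385 − 292) = 156520 kJ/h
Energy balance on cold side (adiabatic exchanger): Q = ṁ_c·Cp_c·(T_c,out − T_c,in)
ṁ_c = 156520 / [1.74 × (68.6 − 28.0)] = 2215.6 kg/h

ṁ_c = 2220 kg/h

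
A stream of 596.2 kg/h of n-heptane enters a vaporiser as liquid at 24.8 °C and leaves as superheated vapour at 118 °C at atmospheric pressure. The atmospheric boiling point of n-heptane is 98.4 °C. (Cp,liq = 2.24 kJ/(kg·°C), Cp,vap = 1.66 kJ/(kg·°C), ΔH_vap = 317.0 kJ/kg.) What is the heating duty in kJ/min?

liquid 24.8→98.4 °C: 164.86 kJ/kg
vaporisation at 98.4 °C: 317 kJ/kg
vapour 98.4→118 °C: 32.536 kJ/kg
Δh = 164.86 + 317 + 32.536 = 514.4 kJ/kg
Q = ṁ·Δh = 596.2 kg/h × 514.4 kJ/kg = 306690 kJ/h
|Q| = 85.19 kW = 5111.4 kJ/min

Q = 5110 kJ/min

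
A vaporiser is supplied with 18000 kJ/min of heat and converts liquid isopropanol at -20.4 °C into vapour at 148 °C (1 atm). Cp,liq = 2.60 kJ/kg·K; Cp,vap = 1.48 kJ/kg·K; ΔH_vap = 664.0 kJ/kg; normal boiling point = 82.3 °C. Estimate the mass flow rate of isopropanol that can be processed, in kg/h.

ṁ = 1050 kg/h

Δh = 2.60×(82.3−-20.4) + 664.0 + 1.48×(148−82.3) = 1028.3 kJ/kg
Q = 18000 kJ/min = 300 kJ/s = 1.08e+06 kJ/h
ṁ = Q/Δh = 1.08e+06 / 1028.3 = 1050.3 kg/h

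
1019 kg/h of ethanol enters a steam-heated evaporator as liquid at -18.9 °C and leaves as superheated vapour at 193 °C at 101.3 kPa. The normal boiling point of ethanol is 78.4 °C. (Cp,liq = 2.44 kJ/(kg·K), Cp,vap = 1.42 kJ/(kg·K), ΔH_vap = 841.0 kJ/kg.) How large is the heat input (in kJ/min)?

Q = 21100 kJ/min

liquid -18.9→78.4 °C: 237.41 kJ/kg
vaporisation at 78.4 °C: 841 kJ/kg
vapour 78.4→193 °C: 162.73 kJ/kg
Δh = 237.41 + 841 + 162.73 = 1241.1 kJ/kg
Q = ṁ·Δh = 1019 kg/h × 1241.1 kJ/kg = 1.2647e+06 kJ/h
|Q| = 351.31 kW = 21079 kJ/min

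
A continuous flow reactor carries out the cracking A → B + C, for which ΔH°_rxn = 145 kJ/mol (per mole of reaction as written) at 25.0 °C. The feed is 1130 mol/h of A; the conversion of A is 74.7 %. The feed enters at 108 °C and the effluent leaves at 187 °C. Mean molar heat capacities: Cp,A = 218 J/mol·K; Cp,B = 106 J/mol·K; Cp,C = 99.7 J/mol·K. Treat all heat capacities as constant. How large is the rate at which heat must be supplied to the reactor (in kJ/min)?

Extent of reaction ξ = 0.747 × 1130 = 844.11 mol/h
Reaction term: ξ·ΔH°_rxn = 844.11 × 145 = 122400 kJ/h
Sensible, feed 108→25 °C: -20446 kJ/h
Outlet flows (mol/h): A 285.89, B 844.11, C 844.11
Sensible, products 25→187 °C: 38225 kJ/h
Q = ΔH = 140170 kJ/h = 38.937 kW
Heat supplied = 2336.2 kJ/min

Q_in = 2340 kJ/min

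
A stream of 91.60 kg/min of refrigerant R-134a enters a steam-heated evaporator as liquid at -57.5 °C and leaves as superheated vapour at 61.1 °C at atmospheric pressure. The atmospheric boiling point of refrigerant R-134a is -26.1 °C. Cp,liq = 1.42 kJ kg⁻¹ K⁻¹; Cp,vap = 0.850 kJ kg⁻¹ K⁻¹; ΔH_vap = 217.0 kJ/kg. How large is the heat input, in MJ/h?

liquid -57.5→-26.1 °C: 44.588 kJ/kg
vaporisation at -26.1 °C: 217 kJ/kg
vapour -26.1→61.1 °C: 74.12 kJ/kg
Δh = 44.588 + 217 + 74.12 = 335.71 kJ/kg
Q = ṁ·Δh = 91.60 kg/min × 335.71 kJ/kg = 30751 kJ/min
|Q| = 512.51 kW = 1845.1 MJ/h

Q = 1850 MJ/h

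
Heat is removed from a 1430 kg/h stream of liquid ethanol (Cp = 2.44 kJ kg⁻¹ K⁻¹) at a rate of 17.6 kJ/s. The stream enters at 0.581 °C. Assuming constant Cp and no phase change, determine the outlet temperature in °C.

Q = 17.6 kJ/s = 63360 kJ/h
ΔT = Q/(ṁ·Cp) = 63360/(1430×2.44) = 18.159 K
T_out = 0.581 − 18.159 = -17.578 °C

T_out = -17.6 °C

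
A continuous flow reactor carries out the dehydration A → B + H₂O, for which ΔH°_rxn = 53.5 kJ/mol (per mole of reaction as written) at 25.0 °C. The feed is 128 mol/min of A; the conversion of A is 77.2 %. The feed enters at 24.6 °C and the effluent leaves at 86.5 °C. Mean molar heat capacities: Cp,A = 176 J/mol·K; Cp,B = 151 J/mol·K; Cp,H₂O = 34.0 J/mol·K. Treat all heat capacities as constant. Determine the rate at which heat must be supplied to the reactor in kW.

Extent of reaction ξ = 0.772 × 128 = 98.816 mol/min
Reaction term: ξ·ΔH°_rxn = 98.816 × 53.5 = 5286.7 kJ/min
Sensible, feed 24.6→25 °C: 9.0112 kJ/min
Outlet flows (mol/min): A 29.184, B 98.816, H₂O 98.816
Sensible, products 25→86.5 °C: 1440.2 kJ/min
Q = ΔH = 6735.8 kJ/min = 112.26 kW
Heat supplied = 112.26 kW

Q_in = 112 kW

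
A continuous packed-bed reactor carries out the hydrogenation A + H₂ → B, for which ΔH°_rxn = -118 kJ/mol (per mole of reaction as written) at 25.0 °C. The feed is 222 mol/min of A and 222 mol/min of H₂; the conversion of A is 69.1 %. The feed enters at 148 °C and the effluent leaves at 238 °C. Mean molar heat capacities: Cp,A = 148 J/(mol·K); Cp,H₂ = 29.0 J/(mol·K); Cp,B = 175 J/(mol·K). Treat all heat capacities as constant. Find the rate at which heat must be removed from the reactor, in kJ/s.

Q_out = 244 kJ/s

Extent of reaction ξ = 0.691 × 222 = 153.4 mol/min
Reaction term: ξ·ΔH°_rxn = 153.4 × -118 = -18101 kJ/min
Sensible, feed 148→25 °C: -4833.2 kJ/min
Outlet flows (mol/min): A 68.598, H₂ 68.598, B 153.4
Sensible, products 25→238 °C: 8304.3 kJ/min
Q = ΔH = -14630 kJ/min = -243.84 kW
Heat removed = 243.84 kJ/s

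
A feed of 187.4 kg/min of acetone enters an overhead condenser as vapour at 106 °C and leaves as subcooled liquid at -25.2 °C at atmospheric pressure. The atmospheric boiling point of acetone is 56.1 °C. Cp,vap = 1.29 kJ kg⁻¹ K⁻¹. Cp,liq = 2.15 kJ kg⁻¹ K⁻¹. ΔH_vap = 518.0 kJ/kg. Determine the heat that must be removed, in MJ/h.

vapour 106→56.1 °C: -64.371 kJ/kg
condensation at 56.1 °C: -518 kJ/kg
liquid 56.1→-25.2 °C: -174.79 kJ/kg
Δh = -64.371 + -518 + -174.79 = -757.17 kJ/kg
Q = ṁ·Δh = 187.4 kg/min × -757.17 kJ/kg = -141890 kJ/min
|Q| = 2364.9 kW = 8513.6 MJ/h

Q_c = 8510 MJ/h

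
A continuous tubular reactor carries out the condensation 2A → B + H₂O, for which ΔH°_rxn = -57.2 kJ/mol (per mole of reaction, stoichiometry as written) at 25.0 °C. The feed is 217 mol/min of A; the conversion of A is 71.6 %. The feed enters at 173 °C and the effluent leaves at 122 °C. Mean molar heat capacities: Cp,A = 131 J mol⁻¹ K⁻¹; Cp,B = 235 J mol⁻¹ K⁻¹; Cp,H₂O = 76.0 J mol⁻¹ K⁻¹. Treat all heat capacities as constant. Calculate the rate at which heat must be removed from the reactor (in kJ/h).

Extent of reaction ξ = 0.716 × 217 / 2 = 77.686 mol/min
Reaction term: ξ·ΔH°_rxn = 77.686 × -57.2 = -4443.6 kJ/min
Sensible, feed 173→25 °C: -4207.2 kJ/min
Outlet flows (mol/min): A 61.628, B 77.686, H₂O 77.686
Sensible, products 25→122 °C: 3126.7 kJ/min
Q = ΔH = -5524.2 kJ/min = -92.07 kW
Heat removed = 331450 kJ/h

Q_out = 331000 kJ/h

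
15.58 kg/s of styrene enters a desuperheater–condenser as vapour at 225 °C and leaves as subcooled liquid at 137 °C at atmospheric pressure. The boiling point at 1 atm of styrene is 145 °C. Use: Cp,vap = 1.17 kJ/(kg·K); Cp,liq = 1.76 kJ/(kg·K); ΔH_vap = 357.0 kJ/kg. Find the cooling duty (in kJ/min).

vapour 225→145 °C: -93.6 kJ/kg
condensation at 145 °C: -357 kJ/kg
liquid 145→137 °C: -14.08 kJ/kg
Δh = -93.6 + -357 + -14.08 = -464.68 kJ/kg
Q = ṁ·Δh = 15.58 kg/s × -464.68 kJ/kg = -7239.7 kJ/s
|Q| = 7239.7 kW = 434380 kJ/min

Q_c = 434000 kJ/min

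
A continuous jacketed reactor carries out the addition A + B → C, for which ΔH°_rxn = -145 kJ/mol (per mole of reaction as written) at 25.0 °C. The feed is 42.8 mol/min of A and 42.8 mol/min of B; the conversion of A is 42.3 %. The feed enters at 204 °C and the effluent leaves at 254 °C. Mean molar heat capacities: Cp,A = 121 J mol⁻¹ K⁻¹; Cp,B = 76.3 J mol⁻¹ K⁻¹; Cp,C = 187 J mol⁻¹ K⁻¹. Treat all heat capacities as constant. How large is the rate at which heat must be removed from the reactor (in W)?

Extent of reaction ξ = 0.423 × 42.8 = 18.104 mol/min
Reaction term: ξ·ΔH°_rxn = 18.104 × -145 = -2625.1 kJ/min
Sensible, feed 204→25 °C: -1511.6 kJ/min
Outlet flows (mol/min): A 24.696, B 24.696, C 18.104
Sensible, products 25→254 °C: 1891.1 kJ/min
Q = ΔH = -2245.6 kJ/min = -37.427 kW
Heat removed = 37427 W

Q_out = 37400 W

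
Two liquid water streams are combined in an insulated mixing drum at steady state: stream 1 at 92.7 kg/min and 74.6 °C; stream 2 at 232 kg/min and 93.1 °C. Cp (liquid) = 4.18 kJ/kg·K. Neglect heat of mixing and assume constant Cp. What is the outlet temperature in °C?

T_out = 87.8 °C

Energy balance with Q = 0: Σ ṁᵢCp,ᵢ(T_out − Tᵢ) = 0
T_out = Σ ṁᵢCp,ᵢTᵢ / Σ ṁᵢCp,ᵢ
      = 119190 / 1357.2 = 87.818 °C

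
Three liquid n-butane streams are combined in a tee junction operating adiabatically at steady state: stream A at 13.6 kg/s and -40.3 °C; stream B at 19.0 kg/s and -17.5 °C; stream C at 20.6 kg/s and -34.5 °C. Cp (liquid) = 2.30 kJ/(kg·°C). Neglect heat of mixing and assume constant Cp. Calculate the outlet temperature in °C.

T_out = -29.9 °C

No heat crosses the boundary, so H_out = H_in.
Σ ṁᵢCp,ᵢTᵢ = 13.6×2.30×-40.3 + 19.0×2.30×-17.5 + 20.6×2.30×-34.5 = -3659.9
Σ ṁᵢCp,ᵢ = 13.6×2.30 + 19.0×2.30 + 20.6×2.30 = 122.36
T_out = -3659.9 / 122.36 = -29.911 °C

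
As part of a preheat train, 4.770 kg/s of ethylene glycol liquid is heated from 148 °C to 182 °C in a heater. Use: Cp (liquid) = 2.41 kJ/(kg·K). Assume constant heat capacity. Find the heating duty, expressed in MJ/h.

Q = 1410 MJ/h

Q = ṁ·Cp·ΔT = 4.770 × 2.41 × (182 − 148) = 390.85 kJ/s
Heating duty = 1407.1 MJ/h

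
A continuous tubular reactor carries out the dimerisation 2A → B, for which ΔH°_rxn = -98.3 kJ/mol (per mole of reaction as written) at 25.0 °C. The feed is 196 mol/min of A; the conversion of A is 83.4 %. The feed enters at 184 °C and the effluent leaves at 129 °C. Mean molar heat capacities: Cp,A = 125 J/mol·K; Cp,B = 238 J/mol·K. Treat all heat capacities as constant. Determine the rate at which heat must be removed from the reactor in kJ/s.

Extent of reaction ξ = 0.834 × 196 / 2 = 81.732 mol/min
Reaction term: ξ·ΔH°_rxn = 81.732 × -98.3 = -8034.3 kJ/min
Sensible, feed 184→25 °C: -3895.5 kJ/min
Outlet flows (mol/min): A 32.536, B 81.732
Sensible, products 25→129 °C: 2446 kJ/min
Q = ΔH = -9483.8 kJ/min = -158.06 kW
Heat removed = 158.06 kJ/s

Q_out = 158 kJ/s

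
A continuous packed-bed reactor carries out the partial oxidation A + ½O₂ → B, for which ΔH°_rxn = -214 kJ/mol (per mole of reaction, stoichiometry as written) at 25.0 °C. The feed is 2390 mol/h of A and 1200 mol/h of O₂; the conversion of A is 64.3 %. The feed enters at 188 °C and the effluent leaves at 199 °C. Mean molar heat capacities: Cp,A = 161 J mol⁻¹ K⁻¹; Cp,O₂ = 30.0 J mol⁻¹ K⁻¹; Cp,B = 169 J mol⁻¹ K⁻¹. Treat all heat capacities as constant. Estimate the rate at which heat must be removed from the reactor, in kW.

Extent of reaction ξ = 0.643 × 2390 = 1536.8 mol/h
Reaction term: ξ·ΔH°_rxn = 1536.8 × -214 = -328870 kJ/h
Sensible, feed 188→25 °C: -68589 kJ/h
Outlet flows (mol/h): A 853.23, O₂ 431.62, B 1536.8
Sensible, products 25→199 °C: 71346 kJ/h
Q = ΔH = -326110 kJ/h = -90.587 kW
Heat removed = 90.587 kW

Q_out = 90.6 kW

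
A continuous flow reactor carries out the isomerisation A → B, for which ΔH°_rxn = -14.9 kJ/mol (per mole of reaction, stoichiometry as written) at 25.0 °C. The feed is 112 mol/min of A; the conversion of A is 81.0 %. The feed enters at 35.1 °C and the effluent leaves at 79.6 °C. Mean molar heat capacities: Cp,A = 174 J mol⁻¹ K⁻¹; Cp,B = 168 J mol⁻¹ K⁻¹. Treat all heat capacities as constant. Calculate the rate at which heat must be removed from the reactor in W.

Extent of reaction ξ = 0.810 × 112 = 90.72 mol/min
Reaction term: ξ·ΔH°_rxn = 90.72 × -14.9 = -1351.7 kJ/min
Sensible, feed 35.1→25 °C: -196.83 kJ/min
Outlet flows (mol/min): A 21.28, B 90.72
Sensible, products 25→79.6 °C: 1034.3 kJ/min
Q = ΔH = -514.23 kJ/min = -8.5705 kW
Heat removed = 8570.5 W

Q_out = 8570 W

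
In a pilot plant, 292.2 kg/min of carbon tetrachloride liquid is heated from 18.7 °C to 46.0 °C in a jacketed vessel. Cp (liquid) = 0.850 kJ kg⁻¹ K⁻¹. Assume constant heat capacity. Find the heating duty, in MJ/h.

Q = ṁ·Cp·ΔT = 292.2 × 0.850 × (46.0 − 18.7) = 6780.5 kJ/min
Converting: 6780.5 / 60 s = 113.01 kW
Heating duty = 406.83 MJ/h

Q = 407 MJ/h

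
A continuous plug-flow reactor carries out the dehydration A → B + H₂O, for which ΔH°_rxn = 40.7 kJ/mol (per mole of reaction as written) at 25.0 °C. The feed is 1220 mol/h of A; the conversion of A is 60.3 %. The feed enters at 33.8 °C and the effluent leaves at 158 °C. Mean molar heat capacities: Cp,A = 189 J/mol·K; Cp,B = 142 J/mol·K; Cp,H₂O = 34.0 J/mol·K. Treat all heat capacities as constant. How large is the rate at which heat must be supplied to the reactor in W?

Extent of reaction ξ = 0.603 × 1220 = 735.66 mol/h
Reaction term: ξ·ΔH°_rxn = 735.66 × 40.7 = 29941 kJ/h
Sensible, feed 33.8→25 °C: -2029.1 kJ/h
Outlet flows (mol/h): A 484.34, B 735.66, H₂O 735.66
Sensible, products 25→158 °C: 29395 kJ/h
Q = ΔH = 57307 kJ/h = 15.919 kW
Heat supplied = 15919 W

Q_in = 15900 W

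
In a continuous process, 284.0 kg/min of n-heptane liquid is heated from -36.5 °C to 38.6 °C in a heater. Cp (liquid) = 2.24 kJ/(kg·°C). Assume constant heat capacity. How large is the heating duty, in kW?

Q = 796 kW

Q = ṁ·Cp·ΔT = 284.0 × 2.24 × (38.6 − -36.5) = 47776 kJ/min
Converting: 47776 / 60 s = 796.26 kW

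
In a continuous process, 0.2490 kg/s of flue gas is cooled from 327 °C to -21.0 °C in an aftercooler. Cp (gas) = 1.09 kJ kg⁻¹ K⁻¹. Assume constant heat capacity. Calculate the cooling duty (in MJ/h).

Q_c = 340 MJ/h

Q = ṁ·Cp·ΔT = 0.2490 × 1.09 × (-21.0 − 327) = -94.451 kJ/s
Cooling duty = 340.02 MJ/h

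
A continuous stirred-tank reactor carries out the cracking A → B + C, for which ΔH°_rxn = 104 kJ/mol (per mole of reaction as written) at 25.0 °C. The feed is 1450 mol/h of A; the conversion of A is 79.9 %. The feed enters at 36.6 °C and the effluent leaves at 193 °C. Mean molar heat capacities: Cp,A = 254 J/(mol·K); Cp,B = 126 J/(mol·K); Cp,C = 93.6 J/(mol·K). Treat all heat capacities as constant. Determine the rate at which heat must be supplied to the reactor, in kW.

Extent of reaction ξ = 0.799 × 1450 = 1158.5 mol/h
Reaction term: ξ·ΔH°_rxn = 1158.5 × 104 = 120490 kJ/h
Sensible, feed 36.6→25 °C: -4272.3 kJ/h
Outlet flows (mol/h): A 291.45, B 1158.5, C 1158.5
Sensible, products 25→193 °C: 55179 kJ/h
Q = ΔH = 171400 kJ/h = 47.61 kW
Heat supplied = 47.61 kW

Q_in = 47.6 kW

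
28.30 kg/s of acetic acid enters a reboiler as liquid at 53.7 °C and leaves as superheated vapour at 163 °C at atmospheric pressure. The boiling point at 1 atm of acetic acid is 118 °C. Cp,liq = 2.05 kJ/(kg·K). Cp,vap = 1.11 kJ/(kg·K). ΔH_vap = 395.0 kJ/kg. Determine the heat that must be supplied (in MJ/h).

Q = 58800 MJ/h

liquid 53.7→118 °C: 131.81 kJ/kg
vaporisation at 118 °C: 395 kJ/kg
vapour 118→163 °C: 49.95 kJ/kg
Δh = 131.81 + 395 + 49.95 = 576.76 kJ/kg
Q = ṁ·Δh = 28.30 kg/s × 576.76 kJ/kg = 16322 kJ/s
|Q| = 16322 kW = 58761 MJ/h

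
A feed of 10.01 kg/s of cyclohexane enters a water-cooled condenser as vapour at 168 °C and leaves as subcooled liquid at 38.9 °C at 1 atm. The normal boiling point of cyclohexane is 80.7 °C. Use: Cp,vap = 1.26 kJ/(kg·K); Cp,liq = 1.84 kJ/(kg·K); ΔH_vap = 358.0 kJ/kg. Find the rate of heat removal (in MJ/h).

Q_c = 19600 MJ/h

vapour 168→80.7 °C: -110 kJ/kg
condensation at 80.7 °C: -358 kJ/kg
liquid 80.7→38.9 °C: -76.912 kJ/kg
Δh = -110 + -358 + -76.912 = -544.91 kJ/kg
Q = ṁ·Δh = 10.01 kg/s × -544.91 kJ/kg = -5454.5 kJ/s
|Q| = 5454.5 kW = 19636 MJ/h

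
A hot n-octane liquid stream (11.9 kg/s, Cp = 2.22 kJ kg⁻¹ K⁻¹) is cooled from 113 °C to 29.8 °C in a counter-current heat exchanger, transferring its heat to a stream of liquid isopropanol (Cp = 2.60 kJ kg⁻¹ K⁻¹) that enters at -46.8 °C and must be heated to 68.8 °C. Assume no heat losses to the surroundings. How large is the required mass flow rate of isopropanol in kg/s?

ṁ_c = 7.31 kg/s

Heat released by hot stream: Q = 11.9 × 2.22 × (113 − 29.8) = 2198 kJ/s
Energy balance on cold side (adiabatic exchanger): Q = ṁ_c·Cp_c·(T_c,out − T_c,in)
ṁ_c = 2198 / [2.60 × (68.8 − -46.8)] = 7.3129 kg/s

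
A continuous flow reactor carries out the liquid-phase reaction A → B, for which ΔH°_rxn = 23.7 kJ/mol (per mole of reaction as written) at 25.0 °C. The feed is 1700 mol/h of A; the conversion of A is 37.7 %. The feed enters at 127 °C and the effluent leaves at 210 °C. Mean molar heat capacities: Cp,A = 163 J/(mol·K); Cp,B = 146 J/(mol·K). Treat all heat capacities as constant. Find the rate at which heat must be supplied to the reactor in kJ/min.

Q_in = 603 kJ/min

Extent of reaction ξ = 0.377 × 1700 = 640.9 mol/h
Reaction term: ξ·ΔH°_rxn = 640.9 × 23.7 = 15189 kJ/h
Sensible, feed 127→25 °C: -28264 kJ/h
Outlet flows (mol/h): A 1059.1, B 640.9
Sensible, products 25→210 °C: 49248 kJ/h
Q = ΔH = 36173 kJ/h = 10.048 kW
Heat supplied = 602.88 kJ/min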